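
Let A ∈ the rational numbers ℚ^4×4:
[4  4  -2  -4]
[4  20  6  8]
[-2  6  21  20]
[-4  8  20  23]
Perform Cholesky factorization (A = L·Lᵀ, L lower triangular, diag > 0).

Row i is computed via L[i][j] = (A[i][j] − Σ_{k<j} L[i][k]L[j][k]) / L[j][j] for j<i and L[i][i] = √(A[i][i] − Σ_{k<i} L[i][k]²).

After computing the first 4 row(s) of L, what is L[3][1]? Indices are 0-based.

L[3][1] = 3

Step 1: L[0][0] = √(4) = 2.
  L[1][0] = (4) / L[0][0] = 2.
Step 2: L[1][1] = √(16) = 4.
  L[2][0] = (-2) / L[0][0] = -1.
  L[2][1] = (8) / L[1][1] = 2.
Step 3: L[2][2] = √(16) = 4.
  L[3][0] = (-4) / L[0][0] = -2.
  L[3][1] = (12) / L[1][1] = 3.
  L[3][2] = (12) / L[2][2] = 3.
Step 4: L[3][3] = √(1) = 1.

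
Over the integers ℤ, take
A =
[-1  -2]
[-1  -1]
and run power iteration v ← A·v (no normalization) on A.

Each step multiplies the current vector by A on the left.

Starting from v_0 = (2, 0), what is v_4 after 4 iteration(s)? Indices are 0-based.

v_4 = (34, 24)

v_0 = (2, 0).
v_1 = A·v_0 = (-2, -2).
v_2 = A·v_1 = (6, 4).
v_3 = A·v_2 = (-14, -10).
v_4 = A·v_3 = (34, 24).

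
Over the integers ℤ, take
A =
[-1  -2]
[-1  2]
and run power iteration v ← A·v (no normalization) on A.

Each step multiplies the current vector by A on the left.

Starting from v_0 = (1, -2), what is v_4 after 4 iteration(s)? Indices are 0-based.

v_0 = (1, -2).
v_1 = A·v_0 = (3, -5).
v_2 = A·v_1 = (7, -13).
v_3 = A·v_2 = (19, -33).
v_4 = A·v_3 = (47, -85).

v_4 = (47, -85)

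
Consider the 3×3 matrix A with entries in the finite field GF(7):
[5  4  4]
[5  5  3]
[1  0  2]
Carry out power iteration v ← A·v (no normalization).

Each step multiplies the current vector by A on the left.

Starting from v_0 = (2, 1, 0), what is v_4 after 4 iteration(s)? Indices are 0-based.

v_4 = (5, 0, 6)

v_0 = (2, 1, 0).
v_1 = A·v_0 = (0, 1, 2).
v_2 = A·v_1 = (5, 4, 4).
v_3 = A·v_2 = (1, 1, 6).
v_4 = A·v_3 = (5, 0, 6).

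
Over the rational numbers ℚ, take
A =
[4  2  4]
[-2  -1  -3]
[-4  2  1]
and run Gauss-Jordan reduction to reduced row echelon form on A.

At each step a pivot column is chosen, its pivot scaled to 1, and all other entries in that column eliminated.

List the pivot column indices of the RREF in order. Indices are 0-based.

[1] R0 /= 4  ⇒  (1, 1/2, 1)
     R1 -= -2·R0  ⇒  (0, 0, -1)
     R2 -= -4·R0  ⇒  (0, 4, 5)
[2] R1 <-> R2
[2] R1 /= 4  ⇒  (0, 1, 5/4)
     R0 -= 1/2·R1  ⇒  (1, 0, 3/8)
[3] R2 /= -1  ⇒  (0, 0, 1)
     R0 -= 3/8·R2  ⇒  (1, 0, 0)
     R1 -= 5/4·R2  ⇒  (0, 1, 0)

pivot columns: 0, 1, 2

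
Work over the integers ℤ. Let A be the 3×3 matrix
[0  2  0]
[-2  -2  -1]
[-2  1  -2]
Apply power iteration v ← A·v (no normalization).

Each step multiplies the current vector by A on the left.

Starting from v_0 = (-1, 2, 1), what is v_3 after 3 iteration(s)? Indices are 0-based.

v_0 = (-1, 2, 1).
v_1 = A·v_0 = (4, -3, 2).
v_2 = A·v_1 = (-6, -4, -15).
v_3 = A·v_2 = (-8, 35, 38).

v_3 = (-8, 35, 38)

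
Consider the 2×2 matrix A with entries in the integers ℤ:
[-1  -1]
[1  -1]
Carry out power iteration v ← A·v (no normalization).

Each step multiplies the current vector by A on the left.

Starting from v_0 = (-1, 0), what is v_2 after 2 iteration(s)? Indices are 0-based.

v_2 = (0, 2)

v_0 = (-1, 0).
v_1 = A·v_0 = (1, -1).
v_2 = A·v_1 = (0, 2).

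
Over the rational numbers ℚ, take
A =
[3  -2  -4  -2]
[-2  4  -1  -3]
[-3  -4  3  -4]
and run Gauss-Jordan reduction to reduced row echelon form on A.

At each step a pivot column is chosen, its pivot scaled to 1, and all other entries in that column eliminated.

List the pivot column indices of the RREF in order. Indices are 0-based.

pivot columns: 0, 1, 2

pivot(0,0)=3: scale R0 → (1, -2/3, -4/3, -2/3)
  clear (1,0): R1 −= (-2)R0 → (0, 8/3, -11/3, -13/3)
  clear (2,0): R2 −= (-3)R0 → (0, -6, -1, -6)
pivot(1,1)=8/3: scale R1 → (0, 1, -11/8, -13/8)
  clear (0,1): R0 −= (-2/3)R1 → (1, 0, -9/4, -7/4)
  clear (2,1): R2 −= (-6)R1 → (0, 0, -37/4, -63/4)
pivot(2,2)=-37/4: scale R2 → (0, 0, 1, 63/37)
  clear (0,2): R0 −= (-9/4)R2 → (1, 0, 0, 77/37)
  clear (1,2): R1 −= (-11/8)R2 → (0, 1, 0, 53/74)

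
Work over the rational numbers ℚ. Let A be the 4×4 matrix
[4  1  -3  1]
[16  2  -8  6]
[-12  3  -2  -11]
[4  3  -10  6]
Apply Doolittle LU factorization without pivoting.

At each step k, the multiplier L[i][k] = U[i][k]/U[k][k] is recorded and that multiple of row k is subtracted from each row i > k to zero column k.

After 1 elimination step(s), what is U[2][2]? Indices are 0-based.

U[2][2] = -11

Step 1: pivot at (0,0) is 4.
  row1 ← row1 − (4)·row0  ⇒  L[1][0]=4, U row1=(0, -2, 4, 2)
  row2 ← row2 − (-3)·row0  ⇒  L[2][0]=-3, U row2=(0, 6, -11, -8)
  row3 ← row3 − (1)·row0  ⇒  L[3][0]=1, U row3=(0, 2, -7, 5)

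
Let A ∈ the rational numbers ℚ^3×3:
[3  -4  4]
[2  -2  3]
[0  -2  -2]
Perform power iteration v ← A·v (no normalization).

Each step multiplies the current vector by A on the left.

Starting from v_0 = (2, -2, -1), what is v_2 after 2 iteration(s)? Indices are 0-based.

v_2 = (34, 28, -22)

v_0 = (2, -2, -1).
v_1 = A·v_0 = (10, 5, 6).
v_2 = A·v_1 = (34, 28, -22).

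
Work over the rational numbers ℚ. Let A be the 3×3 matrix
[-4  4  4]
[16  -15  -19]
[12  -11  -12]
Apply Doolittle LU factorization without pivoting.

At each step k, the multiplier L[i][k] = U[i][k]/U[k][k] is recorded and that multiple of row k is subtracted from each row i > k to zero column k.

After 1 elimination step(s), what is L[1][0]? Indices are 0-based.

[col 0] pivot -4
  R1 -= -4*R0 → (0, 1, -3)  (L[1][0] := -4)
  R2 -= -3*R0 → (0, 1, 0)  (L[2][0] := -3)

L[1][0] = -4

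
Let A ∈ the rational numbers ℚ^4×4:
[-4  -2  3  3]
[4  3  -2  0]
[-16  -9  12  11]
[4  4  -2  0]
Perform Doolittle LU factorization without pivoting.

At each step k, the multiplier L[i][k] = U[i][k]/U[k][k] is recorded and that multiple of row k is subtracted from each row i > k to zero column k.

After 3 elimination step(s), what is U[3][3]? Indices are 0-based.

Step 1: pivot at (0,0) is -4.
  row1 ← row1 − (-1)·row0  ⇒  L[1][0]=-1, U row1=(0, 1, 1, 3)
  row2 ← row2 − (4)·row0  ⇒  L[2][0]=4, U row2=(0, -1, 0, -1)
  row3 ← row3 − (-1)·row0  ⇒  L[3][0]=-1, U row3=(0, 2, 1, 3)
Step 2: pivot at (1,1) is 1.
  row2 ← row2 − (-1)·row1  ⇒  L[2][1]=-1, U row2=(0, 0, 1, 2)
  row3 ← row3 − (2)·row1  ⇒  L[3][1]=2, U row3=(0, 0, -1, -3)
Step 3: pivot at (2,2) is 1.
  row3 ← row3 − (-1)·row2  ⇒  L[3][2]=-1, U row3=(0, 0, 0, -1)

U[3][3] = -1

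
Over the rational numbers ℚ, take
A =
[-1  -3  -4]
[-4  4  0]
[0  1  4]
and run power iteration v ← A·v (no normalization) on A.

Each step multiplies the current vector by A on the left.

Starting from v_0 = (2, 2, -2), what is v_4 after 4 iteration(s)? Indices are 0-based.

v_0 = (2, 2, -2).
v_1 = A·v_0 = (0, 0, -6).
v_2 = A·v_1 = (24, 0, -24).
v_3 = A·v_2 = (72, -96, -96).
v_4 = A·v_3 = (600, -672, -480).

v_4 = (600, -672, -480)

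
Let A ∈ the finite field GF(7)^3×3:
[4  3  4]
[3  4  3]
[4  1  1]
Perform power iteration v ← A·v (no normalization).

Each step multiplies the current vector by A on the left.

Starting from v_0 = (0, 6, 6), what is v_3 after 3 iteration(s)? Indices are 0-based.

v_3 = (5, 2, 2)

v_0 = (0, 6, 6).
v_1 = A·v_0 = (0, 0, 5).
v_2 = A·v_1 = (6, 1, 5).
v_3 = A·v_2 = (5, 2, 2).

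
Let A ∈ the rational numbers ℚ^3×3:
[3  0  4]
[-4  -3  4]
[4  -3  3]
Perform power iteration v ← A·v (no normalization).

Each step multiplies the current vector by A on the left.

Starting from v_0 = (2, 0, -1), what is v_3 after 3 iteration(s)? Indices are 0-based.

v_0 = (2, 0, -1).
v_1 = A·v_0 = (2, -12, 5).
v_2 = A·v_1 = (26, 48, 59).
v_3 = A·v_2 = (314, -12, 137).

v_3 = (314, -12, 137)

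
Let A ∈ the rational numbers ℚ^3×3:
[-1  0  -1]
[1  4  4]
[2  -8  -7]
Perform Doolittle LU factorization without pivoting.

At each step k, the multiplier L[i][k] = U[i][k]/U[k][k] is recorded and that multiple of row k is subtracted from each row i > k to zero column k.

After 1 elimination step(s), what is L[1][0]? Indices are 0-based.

L[1][0] = -1

Step 1: pivot at (0,0) is -1.
  row1 ← row1 − (-1)·row0  ⇒  L[1][0]=-1, U row1=(0, 4, 3)
  row2 ← row2 − (-2)·row0  ⇒  L[2][0]=-2, U row2=(0, -8, -9)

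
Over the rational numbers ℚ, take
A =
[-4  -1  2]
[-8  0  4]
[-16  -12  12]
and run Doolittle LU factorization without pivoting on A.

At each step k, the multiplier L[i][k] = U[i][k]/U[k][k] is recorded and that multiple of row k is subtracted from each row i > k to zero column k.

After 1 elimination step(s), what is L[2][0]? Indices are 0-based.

k=0: U[0][0]=-4
  eliminate (1,0): mult=2, new row 1: (0, 2, 0); set L[1][0]=2
  eliminate (2,0): mult=4, new row 2: (0, -8, 4); set L[2][0]=4

L[2][0] = 4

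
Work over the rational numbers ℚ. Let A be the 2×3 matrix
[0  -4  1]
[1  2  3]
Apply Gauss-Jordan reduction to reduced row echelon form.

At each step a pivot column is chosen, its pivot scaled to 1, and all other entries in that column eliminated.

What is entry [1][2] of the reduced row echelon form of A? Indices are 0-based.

M[1][2] = -1/4

[1] R0 <-> R1
[1] R0 /= 1  ⇒  (1, 2, 3)
[2] R1 /= -4  ⇒  (0, 1, -1/4)
     R0 -= 2·R1  ⇒  (1, 0, 7/2)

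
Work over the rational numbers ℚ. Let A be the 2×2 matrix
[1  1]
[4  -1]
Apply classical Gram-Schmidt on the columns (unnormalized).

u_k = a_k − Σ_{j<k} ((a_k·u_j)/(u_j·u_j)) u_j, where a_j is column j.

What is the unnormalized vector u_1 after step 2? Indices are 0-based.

Step 1: u_0 = a_0 = (1, 4).
Step 2: u_1 = a_1 − (-3/17)·u_0 = (20/17, -5/17).

u_1 = (20/17, -5/17)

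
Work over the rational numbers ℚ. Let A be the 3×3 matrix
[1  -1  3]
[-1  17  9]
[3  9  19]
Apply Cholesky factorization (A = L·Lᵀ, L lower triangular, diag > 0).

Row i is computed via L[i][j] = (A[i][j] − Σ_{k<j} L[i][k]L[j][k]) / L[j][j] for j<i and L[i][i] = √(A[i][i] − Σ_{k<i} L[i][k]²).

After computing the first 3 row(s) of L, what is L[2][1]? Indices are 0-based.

Step 1: L[0][0] = √(1) = 1.
  L[1][0] = (-1) / L[0][0] = -1.
Step 2: L[1][1] = √(16) = 4.
  L[2][0] = (3) / L[0][0] = 3.
  L[2][1] = (12) / L[1][1] = 3.
Step 3: L[2][2] = √(1) = 1.

L[2][1] = 3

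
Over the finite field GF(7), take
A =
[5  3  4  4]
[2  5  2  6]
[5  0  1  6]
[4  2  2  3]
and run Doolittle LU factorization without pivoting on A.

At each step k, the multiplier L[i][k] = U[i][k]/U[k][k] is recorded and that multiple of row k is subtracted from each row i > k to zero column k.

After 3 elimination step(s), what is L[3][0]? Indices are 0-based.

L[3][0] = 5

[col 0] pivot 5
  R1 -= 6*R0 → (0, 1, 6, 3)  (L[1][0] := 6)
  R2 -= 1*R0 → (0, 4, 4, 2)  (L[2][0] := 1)
  R3 -= 5*R0 → (0, 1, 3, 4)  (L[3][0] := 5)
[col 1] pivot 1
  R2 -= 4*R1 → (0, 0, 1, 4)  (L[2][1] := 4)
  R3 -= 1*R1 → (0, 0, 4, 1)  (L[3][1] := 1)
[col 2] pivot 1
  R3 -= 4*R2 → (0, 0, 0, 6)  (L[3][2] := 4)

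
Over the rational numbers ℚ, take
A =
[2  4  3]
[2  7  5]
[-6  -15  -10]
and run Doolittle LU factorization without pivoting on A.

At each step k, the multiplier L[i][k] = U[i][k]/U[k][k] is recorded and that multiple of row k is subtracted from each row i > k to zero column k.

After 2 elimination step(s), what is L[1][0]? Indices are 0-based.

L[1][0] = 1

Step 1: pivot at (0,0) is 2.
  row1 ← row1 − (1)·row0  ⇒  L[1][0]=1, U row1=(0, 3, 2)
  row2 ← row2 − (-3)·row0  ⇒  L[2][0]=-3, U row2=(0, -3, -1)
Step 2: pivot at (1,1) is 3.
  row2 ← row2 − (-1)·row1  ⇒  L[2][1]=-1, U row2=(0, 0, 1)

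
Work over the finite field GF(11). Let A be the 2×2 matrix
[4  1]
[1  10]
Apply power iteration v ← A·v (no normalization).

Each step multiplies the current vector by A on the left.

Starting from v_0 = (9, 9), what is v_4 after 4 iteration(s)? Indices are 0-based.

v_0 = (9, 9).
v_1 = A·v_0 = (1, 0).
v_2 = A·v_1 = (4, 1).
v_3 = A·v_2 = (6, 3).
v_4 = A·v_3 = (5, 3).

v_4 = (5, 3)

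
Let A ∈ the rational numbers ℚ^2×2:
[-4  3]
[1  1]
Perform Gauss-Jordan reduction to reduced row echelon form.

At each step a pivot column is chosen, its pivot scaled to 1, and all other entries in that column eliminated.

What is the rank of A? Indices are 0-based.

pivot(0,0)=-4: scale R0 → (1, -3/4)
  clear (1,0): R1 −= (1)R0 → (0, 7/4)
pivot(1,1)=7/4: scale R1 → (0, 1)
  clear (0,1): R0 −= (-3/4)R1 → (1, 0)

rank = 2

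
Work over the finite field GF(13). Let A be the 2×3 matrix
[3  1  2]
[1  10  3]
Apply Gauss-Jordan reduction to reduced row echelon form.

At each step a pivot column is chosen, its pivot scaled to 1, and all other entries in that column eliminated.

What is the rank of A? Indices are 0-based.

rank = 2

pivot(0,0)=3: scale R0 → (1, 9, 5)
  clear (1,0): R1 −= (1)R0 → (0, 1, 11)
pivot(1,1)=1: scale R1 → (0, 1, 11)
  clear (0,1): R0 −= (9)R1 → (1, 0, 10)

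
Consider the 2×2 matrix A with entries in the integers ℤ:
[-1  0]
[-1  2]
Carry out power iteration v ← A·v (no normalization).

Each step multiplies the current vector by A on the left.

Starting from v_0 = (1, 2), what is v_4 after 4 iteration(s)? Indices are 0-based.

v_4 = (1, 27)

v_0 = (1, 2).
v_1 = A·v_0 = (-1, 3).
v_2 = A·v_1 = (1, 7).
v_3 = A·v_2 = (-1, 13).
v_4 = A·v_3 = (1, 27).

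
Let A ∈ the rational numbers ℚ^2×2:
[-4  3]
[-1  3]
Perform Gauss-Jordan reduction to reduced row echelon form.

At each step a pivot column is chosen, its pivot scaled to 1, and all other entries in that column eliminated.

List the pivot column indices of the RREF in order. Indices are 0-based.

step 1: normalize row 0 (÷-4) = (1, -3/4)
  row 1: subtract -1×row0 = (0, 9/4)
step 2: normalize row 1 (÷9/4) = (0, 1)
  row 0: subtract -3/4×row1 = (1, 0)

pivot columns: 0, 1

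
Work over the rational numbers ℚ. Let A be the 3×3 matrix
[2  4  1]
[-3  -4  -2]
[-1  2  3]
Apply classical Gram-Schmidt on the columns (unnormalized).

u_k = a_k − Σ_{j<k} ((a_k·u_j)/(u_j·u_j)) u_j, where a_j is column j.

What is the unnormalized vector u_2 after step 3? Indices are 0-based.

Step 1: u_0 = a_0 = (2, -3, -1).
Step 2: u_1 = a_1 − (9/7)·u_0 = (10/7, -1/7, 23/7).
Step 3: u_2 = a_2 − (5/14)·u_0 − (9/10)·u_1 = (-1, -4/5, 2/5).

u_2 = (-1, -4/5, 2/5)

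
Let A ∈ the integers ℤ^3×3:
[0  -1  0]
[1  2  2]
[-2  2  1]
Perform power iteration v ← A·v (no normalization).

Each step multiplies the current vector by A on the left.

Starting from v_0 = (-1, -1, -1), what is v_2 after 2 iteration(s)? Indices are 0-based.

v_2 = (5, -11, -13)

v_0 = (-1, -1, -1).
v_1 = A·v_0 = (1, -5, -1).
v_2 = A·v_1 = (5, -11, -13).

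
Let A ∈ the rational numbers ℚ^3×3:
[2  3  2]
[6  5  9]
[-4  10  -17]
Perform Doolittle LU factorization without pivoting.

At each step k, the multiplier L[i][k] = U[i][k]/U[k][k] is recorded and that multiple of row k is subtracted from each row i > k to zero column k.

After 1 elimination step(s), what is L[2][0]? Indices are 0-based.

[col 0] pivot 2
  R1 -= 3*R0 → (0, -4, 3)  (L[1][0] := 3)
  R2 -= -2*R0 → (0, 16, -13)  (L[2][0] := -2)

L[2][0] = -2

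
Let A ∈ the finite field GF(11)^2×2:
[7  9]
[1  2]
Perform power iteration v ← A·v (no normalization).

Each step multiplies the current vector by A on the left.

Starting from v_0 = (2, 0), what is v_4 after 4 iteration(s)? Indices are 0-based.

v_0 = (2, 0).
v_1 = A·v_0 = (3, 2).
v_2 = A·v_1 = (6, 7).
v_3 = A·v_2 = (6, 9).
v_4 = A·v_3 = (2, 2).

v_4 = (2, 2)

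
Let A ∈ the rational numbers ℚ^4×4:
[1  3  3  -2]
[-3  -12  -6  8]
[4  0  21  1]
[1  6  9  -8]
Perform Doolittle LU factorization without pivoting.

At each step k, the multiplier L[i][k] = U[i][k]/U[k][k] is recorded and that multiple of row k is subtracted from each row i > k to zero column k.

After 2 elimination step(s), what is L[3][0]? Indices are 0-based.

k=0: U[0][0]=1
  eliminate (1,0): mult=-3, new row 1: (0, -3, 3, 2); set L[1][0]=-3
  eliminate (2,0): mult=4, new row 2: (0, -12, 9, 9); set L[2][0]=4
  eliminate (3,0): mult=1, new row 3: (0, 3, 6, -6); set L[3][0]=1
k=1: U[1][1]=-3
  eliminate (2,1): mult=4, new row 2: (0, 0, -3, 1); set L[2][1]=4
  eliminate (3,1): mult=-1, new row 3: (0, 0, 9, -4); set L[3][1]=-1

L[3][0] = 1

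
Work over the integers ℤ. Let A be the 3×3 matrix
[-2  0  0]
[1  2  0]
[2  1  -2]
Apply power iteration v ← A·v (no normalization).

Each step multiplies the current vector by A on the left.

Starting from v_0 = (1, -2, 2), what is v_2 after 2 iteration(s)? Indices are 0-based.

v_0 = (1, -2, 2).
v_1 = A·v_0 = (-2, -3, -4).
v_2 = A·v_1 = (4, -8, 1).

v_2 = (4, -8, 1)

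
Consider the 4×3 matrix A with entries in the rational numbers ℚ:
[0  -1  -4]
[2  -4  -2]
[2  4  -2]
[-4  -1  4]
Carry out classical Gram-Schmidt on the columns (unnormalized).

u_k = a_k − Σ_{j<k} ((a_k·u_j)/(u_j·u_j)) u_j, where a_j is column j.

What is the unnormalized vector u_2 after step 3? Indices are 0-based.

Step 1: u_0 = a_0 = (0, 2, 2, -4).
Step 2: u_1 = a_1 − (1/6)·u_0 = (-1, -13/3, 11/3, -1/3).
Step 3: u_2 = a_2 − (-1)·u_0 − (3/25)·u_1 = (-97/25, 13/25, -11/25, 1/25).

u_2 = (-97/25, 13/25, -11/25, 1/25)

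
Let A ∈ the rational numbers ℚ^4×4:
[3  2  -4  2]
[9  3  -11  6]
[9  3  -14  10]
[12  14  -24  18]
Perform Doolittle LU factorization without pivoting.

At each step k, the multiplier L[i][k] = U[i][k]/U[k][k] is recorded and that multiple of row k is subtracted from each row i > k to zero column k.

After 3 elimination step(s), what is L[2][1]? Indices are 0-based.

k=0: U[0][0]=3
  eliminate (1,0): mult=3, new row 1: (0, -3, 1, 0); set L[1][0]=3
  eliminate (2,0): mult=3, new row 2: (0, -3, -2, 4); set L[2][0]=3
  eliminate (3,0): mult=4, new row 3: (0, 6, -8, 10); set L[3][0]=4
k=1: U[1][1]=-3
  eliminate (2,1): mult=1, new row 2: (0, 0, -3, 4); set L[2][1]=1
  eliminate (3,1): mult=-2, new row 3: (0, 0, -6, 10); set L[3][1]=-2
k=2: U[2][2]=-3
  eliminate (3,2): mult=2, new row 3: (0, 0, 0, 2); set L[3][2]=2

L[2][1] = 1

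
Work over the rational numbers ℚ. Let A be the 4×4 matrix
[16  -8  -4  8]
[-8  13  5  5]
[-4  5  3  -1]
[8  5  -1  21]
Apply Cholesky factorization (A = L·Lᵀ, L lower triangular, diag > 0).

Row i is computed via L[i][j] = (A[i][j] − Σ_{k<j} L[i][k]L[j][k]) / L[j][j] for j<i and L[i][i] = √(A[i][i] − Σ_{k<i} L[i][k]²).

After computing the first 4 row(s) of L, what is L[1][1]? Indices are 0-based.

Step 1: L[0][0] = √(16) = 4.
  L[1][0] = (-8) / L[0][0] = -2.
Step 2: L[1][1] = √(9) = 3.
  L[2][0] = (-4) / L[0][0] = -1.
  L[2][1] = (3) / L[1][1] = 1.
Step 3: L[2][2] = √(1) = 1.
  L[3][0] = (8) / L[0][0] = 2.
  L[3][1] = (9) / L[1][1] = 3.
  L[3][2] = (-2) / L[2][2] = -2.
Step 4: L[3][3] = √(4) = 2.

L[1][1] = 3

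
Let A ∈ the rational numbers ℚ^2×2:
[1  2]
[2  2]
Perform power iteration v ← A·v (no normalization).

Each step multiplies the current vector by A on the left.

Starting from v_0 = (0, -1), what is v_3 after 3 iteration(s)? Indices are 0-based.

v_3 = (-22, -28)

v_0 = (0, -1).
v_1 = A·v_0 = (-2, -2).
v_2 = A·v_1 = (-6, -8).
v_3 = A·v_2 = (-22, -28).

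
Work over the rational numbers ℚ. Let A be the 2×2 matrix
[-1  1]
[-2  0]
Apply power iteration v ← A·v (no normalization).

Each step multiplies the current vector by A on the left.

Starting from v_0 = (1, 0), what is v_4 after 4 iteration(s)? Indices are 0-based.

v_0 = (1, 0).
v_1 = A·v_0 = (-1, -2).
v_2 = A·v_1 = (-1, 2).
v_3 = A·v_2 = (3, 2).
v_4 = A·v_3 = (-1, -6).

v_4 = (-1, -6)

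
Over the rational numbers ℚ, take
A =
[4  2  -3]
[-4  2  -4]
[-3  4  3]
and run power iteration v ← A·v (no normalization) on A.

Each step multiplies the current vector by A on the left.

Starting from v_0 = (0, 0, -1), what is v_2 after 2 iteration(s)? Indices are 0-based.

v_0 = (0, 0, -1).
v_1 = A·v_0 = (3, 4, -3).
v_2 = A·v_1 = (29, 8, -2).

v_2 = (29, 8, -2)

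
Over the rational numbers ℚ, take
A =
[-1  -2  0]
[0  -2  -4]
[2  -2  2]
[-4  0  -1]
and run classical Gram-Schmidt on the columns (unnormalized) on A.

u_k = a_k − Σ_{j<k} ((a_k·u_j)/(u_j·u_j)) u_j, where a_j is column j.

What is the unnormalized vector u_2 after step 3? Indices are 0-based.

u_2 = (38/31, -99/31, 61/31, 21/31)

Step 1: u_0 = a_0 = (-1, 0, 2, -4).
Step 2: u_1 = a_1 − (-2/21)·u_0 = (-44/21, -2, -38/21, -8/21).
Step 3: u_2 = a_2 − (8/21)·u_0 − (25/62)·u_1 = (38/31, -99/31, 61/31, 21/31).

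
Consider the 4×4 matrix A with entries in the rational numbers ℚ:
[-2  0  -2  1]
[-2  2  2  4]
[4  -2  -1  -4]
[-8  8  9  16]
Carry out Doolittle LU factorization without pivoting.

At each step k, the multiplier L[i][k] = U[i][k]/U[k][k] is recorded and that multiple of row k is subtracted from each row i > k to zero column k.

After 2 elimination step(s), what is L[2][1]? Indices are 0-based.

[col 0] pivot -2
  R1 -= 1*R0 → (0, 2, 4, 3)  (L[1][0] := 1)
  R2 -= -2*R0 → (0, -2, -5, -2)  (L[2][0] := -2)
  R3 -= 4*R0 → (0, 8, 17, 12)  (L[3][0] := 4)
[col 1] pivot 2
  R2 -= -1*R1 → (0, 0, -1, 1)  (L[2][1] := -1)
  R3 -= 4*R1 → (0, 0, 1, 0)  (L[3][1] := 4)

L[2][1] = -1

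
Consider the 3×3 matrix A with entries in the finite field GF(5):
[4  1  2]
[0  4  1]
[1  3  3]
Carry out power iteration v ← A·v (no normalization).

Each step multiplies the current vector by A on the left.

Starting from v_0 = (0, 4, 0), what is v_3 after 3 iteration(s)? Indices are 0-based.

v_0 = (0, 4, 0).
v_1 = A·v_0 = (4, 1, 2).
v_2 = A·v_1 = (1, 1, 3).
v_3 = A·v_2 = (1, 2, 3).

v_3 = (1, 2, 3)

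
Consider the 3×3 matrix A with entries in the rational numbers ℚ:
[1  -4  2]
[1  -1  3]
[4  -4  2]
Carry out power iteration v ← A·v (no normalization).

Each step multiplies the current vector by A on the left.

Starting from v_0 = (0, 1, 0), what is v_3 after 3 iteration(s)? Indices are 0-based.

v_0 = (0, 1, 0).
v_1 = A·v_0 = (-4, -1, -4).
v_2 = A·v_1 = (-8, -15, -20).
v_3 = A·v_2 = (12, -53, -12).

v_3 = (12, -53, -12)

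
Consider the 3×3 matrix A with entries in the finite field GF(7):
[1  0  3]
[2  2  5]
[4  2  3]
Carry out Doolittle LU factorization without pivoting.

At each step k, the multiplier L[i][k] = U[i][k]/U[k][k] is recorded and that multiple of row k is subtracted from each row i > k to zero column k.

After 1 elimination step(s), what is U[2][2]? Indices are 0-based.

k=0: U[0][0]=1
  eliminate (1,0): mult=2, new row 1: (0, 2, 6); set L[1][0]=2
  eliminate (2,0): mult=4, new row 2: (0, 2, 5); set L[2][0]=4

U[2][2] = 5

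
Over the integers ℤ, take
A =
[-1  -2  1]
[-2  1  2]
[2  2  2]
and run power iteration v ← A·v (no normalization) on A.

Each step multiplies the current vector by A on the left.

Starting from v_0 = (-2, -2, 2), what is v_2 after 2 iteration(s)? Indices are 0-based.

v_0 = (-2, -2, 2).
v_1 = A·v_0 = (8, 6, -4).
v_2 = A·v_1 = (-24, -18, 20).

v_2 = (-24, -18, 20)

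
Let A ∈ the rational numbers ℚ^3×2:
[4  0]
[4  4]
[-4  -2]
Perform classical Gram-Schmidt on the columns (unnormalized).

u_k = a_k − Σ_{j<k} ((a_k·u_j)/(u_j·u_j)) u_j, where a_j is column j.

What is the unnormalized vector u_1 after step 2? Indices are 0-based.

Step 1: u_0 = a_0 = (4, 4, -4).
Step 2: u_1 = a_1 − (1/2)·u_0 = (-2, 2, 0).

u_1 = (-2, 2, 0)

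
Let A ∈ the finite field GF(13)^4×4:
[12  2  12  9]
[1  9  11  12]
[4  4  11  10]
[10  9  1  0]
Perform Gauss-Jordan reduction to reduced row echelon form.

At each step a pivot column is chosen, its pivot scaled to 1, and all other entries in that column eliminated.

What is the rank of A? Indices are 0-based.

rank = 4

[1] R0 /= 12  ⇒  (1, 11, 1, 4)
     R1 -= 1·R0  ⇒  (0, 11, 10, 8)
     R2 -= 4·R0  ⇒  (0, 12, 7, 7)
     R3 -= 10·R0  ⇒  (0, 3, 4, 12)
[2] R1 /= 11  ⇒  (0, 1, 8, 9)
     R0 -= 11·R1  ⇒  (1, 0, 4, 9)
     R2 -= 12·R1  ⇒  (0, 0, 2, 3)
     R3 -= 3·R1  ⇒  (0, 0, 6, 11)
[3] R2 /= 2  ⇒  (0, 0, 1, 8)
     R0 -= 4·R2  ⇒  (1, 0, 0, 3)
     R1 -= 8·R2  ⇒  (0, 1, 0, 10)
     R3 -= 6·R2  ⇒  (0, 0, 0, 2)
[4] R3 /= 2  ⇒  (0, 0, 0, 1)
     R0 -= 3·R3  ⇒  (1, 0, 0, 0)
     R1 -= 10·R3  ⇒  (0, 1, 0, 0)
     R2 -= 8·R3  ⇒  (0, 0, 1, 0)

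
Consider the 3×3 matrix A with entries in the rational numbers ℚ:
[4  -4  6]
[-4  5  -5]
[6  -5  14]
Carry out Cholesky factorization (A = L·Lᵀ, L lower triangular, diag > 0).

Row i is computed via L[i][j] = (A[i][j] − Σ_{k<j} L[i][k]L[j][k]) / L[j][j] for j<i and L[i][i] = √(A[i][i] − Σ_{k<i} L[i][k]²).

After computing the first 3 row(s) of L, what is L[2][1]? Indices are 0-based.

L[2][1] = 1

Step 1: L[0][0] = √(4) = 2.
  L[1][0] = (-4) / L[0][0] = -2.
Step 2: L[1][1] = √(1) = 1.
  L[2][0] = (6) / L[0][0] = 3.
  L[2][1] = (1) / L[1][1] = 1.
Step 3: L[2][2] = √(4) = 2.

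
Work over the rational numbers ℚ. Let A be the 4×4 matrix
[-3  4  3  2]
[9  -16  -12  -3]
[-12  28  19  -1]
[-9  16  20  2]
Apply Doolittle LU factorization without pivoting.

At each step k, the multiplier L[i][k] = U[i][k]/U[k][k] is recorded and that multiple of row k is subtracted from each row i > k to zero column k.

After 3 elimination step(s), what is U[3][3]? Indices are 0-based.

Step 1: pivot at (0,0) is -3.
  row1 ← row1 − (-3)·row0  ⇒  L[1][0]=-3, U row1=(0, -4, -3, 3)
  row2 ← row2 − (4)·row0  ⇒  L[2][0]=4, U row2=(0, 12, 7, -9)
  row3 ← row3 − (3)·row0  ⇒  L[3][0]=3, U row3=(0, 4, 11, -4)
Step 2: pivot at (1,1) is -4.
  row2 ← row2 − (-3)·row1  ⇒  L[2][1]=-3, U row2=(0, 0, -2, 0)
  row3 ← row3 − (-1)·row1  ⇒  L[3][1]=-1, U row3=(0, 0, 8, -1)
Step 3: pivot at (2,2) is -2.
  row3 ← row3 − (-4)·row2  ⇒  L[3][2]=-4, U row3=(0, 0, 0, -1)

U[3][3] = -1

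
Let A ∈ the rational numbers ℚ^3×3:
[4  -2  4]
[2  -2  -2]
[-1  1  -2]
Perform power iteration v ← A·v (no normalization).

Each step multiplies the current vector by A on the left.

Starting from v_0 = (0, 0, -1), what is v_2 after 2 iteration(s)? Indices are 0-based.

v_0 = (0, 0, -1).
v_1 = A·v_0 = (-4, 2, 2).
v_2 = A·v_1 = (-12, -16, 2).

v_2 = (-12, -16, 2)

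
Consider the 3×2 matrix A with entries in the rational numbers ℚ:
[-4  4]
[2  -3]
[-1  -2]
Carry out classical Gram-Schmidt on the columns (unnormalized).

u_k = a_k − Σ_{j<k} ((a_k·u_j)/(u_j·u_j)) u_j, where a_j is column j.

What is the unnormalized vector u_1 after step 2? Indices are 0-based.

Step 1: u_0 = a_0 = (-4, 2, -1).
Step 2: u_1 = a_1 − (-20/21)·u_0 = (4/21, -23/21, -62/21).

u_1 = (4/21, -23/21, -62/21)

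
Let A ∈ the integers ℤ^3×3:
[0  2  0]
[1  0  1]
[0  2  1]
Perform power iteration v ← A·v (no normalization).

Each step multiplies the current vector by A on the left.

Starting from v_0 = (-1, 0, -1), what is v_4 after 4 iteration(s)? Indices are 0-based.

v_0 = (-1, 0, -1).
v_1 = A·v_0 = (0, -2, -1).
v_2 = A·v_1 = (-4, -1, -5).
v_3 = A·v_2 = (-2, -9, -7).
v_4 = A·v_3 = (-18, -9, -25).

v_4 = (-18, -9, -25)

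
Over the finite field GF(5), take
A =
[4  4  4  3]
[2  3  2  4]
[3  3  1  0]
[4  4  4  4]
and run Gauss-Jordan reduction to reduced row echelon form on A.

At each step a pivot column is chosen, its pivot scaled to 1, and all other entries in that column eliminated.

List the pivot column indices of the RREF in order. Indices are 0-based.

pivot columns: 0, 1, 2, 3

step 1: normalize row 0 (÷4) = (1, 1, 1, 2)
  row 1: subtract 2×row0 = (0, 1, 0, 0)
  row 2: subtract 3×row0 = (0, 0, 3, 4)
  row 3: subtract 4×row0 = (0, 0, 0, 1)
step 2: normalize row 1 (÷1) = (0, 1, 0, 0)
  row 0: subtract 1×row1 = (1, 0, 1, 2)
step 3: normalize row 2 (÷3) = (0, 0, 1, 3)
  row 0: subtract 1×row2 = (1, 0, 0, 4)
step 4: normalize row 3 (÷1) = (0, 0, 0, 1)
  row 0: subtract 4×row3 = (1, 0, 0, 0)
  row 2: subtract 3×row3 = (0, 0, 1, 0)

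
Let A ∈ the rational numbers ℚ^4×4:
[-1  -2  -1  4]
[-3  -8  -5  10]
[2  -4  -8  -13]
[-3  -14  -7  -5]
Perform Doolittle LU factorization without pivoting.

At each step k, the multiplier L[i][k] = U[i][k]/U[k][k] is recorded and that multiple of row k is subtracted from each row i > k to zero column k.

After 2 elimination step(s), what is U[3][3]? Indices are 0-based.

[col 0] pivot -1
  R1 -= 3*R0 → (0, -2, -2, -2)  (L[1][0] := 3)
  R2 -= -2*R0 → (0, -8, -10, -5)  (L[2][0] := -2)
  R3 -= 3*R0 → (0, -8, -4, -17)  (L[3][0] := 3)
[col 1] pivot -2
  R2 -= 4*R1 → (0, 0, -2, 3)  (L[2][1] := 4)
  R3 -= 4*R1 → (0, 0, 4, -9)  (L[3][1] := 4)

U[3][3] = -9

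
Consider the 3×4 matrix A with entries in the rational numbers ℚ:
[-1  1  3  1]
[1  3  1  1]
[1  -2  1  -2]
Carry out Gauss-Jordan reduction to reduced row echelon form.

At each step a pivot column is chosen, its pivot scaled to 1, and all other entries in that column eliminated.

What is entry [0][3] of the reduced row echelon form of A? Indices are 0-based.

pivot(0,0)=-1: scale R0 → (1, -1, -3, -1)
  clear (1,0): R1 −= (1)R0 → (0, 4, 4, 2)
  clear (2,0): R2 −= (1)R0 → (0, -1, 4, -1)
pivot(1,1)=4: scale R1 → (0, 1, 1, 1/2)
  clear (0,1): R0 −= (-1)R1 → (1, 0, -2, -1/2)
  clear (2,1): R2 −= (-1)R1 → (0, 0, 5, -1/2)
pivot(2,2)=5: scale R2 → (0, 0, 1, -1/10)
  clear (0,2): R0 −= (-2)R2 → (1, 0, 0, -7/10)
  clear (1,2): R1 −= (1)R2 → (0, 1, 0, 3/5)

M[0][3] = -7/10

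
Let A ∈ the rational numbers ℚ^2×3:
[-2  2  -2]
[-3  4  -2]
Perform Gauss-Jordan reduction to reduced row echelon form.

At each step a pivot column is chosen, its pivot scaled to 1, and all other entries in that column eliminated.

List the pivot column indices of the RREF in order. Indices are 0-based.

pivot columns: 0, 1

step 1: normalize row 0 (÷-2) = (1, -1, 1)
  row 1: subtract -3×row0 = (0, 1, 1)
step 2: normalize row 1 (÷1) = (0, 1, 1)
  row 0: subtract -1×row1 = (1, 0, 2)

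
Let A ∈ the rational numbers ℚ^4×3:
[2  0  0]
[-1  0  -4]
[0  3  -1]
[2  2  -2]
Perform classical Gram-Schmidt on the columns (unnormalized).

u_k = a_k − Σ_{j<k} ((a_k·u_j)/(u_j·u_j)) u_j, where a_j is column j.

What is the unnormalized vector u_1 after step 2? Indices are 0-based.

u_1 = (-8/9, 4/9, 3, 10/9)

Step 1: u_0 = a_0 = (2, -1, 0, 2).
Step 2: u_1 = a_1 − (4/9)·u_0 = (-8/9, 4/9, 3, 10/9).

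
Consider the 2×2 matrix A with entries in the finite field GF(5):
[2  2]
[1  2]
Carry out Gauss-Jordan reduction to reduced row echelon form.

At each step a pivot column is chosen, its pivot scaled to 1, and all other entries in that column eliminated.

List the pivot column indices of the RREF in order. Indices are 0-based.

pivot(0,0)=2: scale R0 → (1, 1)
  clear (1,0): R1 −= (1)R0 → (0, 1)
pivot(1,1)=1: scale R1 → (0, 1)
  clear (0,1): R0 −= (1)R1 → (1, 0)

pivot columns: 0, 1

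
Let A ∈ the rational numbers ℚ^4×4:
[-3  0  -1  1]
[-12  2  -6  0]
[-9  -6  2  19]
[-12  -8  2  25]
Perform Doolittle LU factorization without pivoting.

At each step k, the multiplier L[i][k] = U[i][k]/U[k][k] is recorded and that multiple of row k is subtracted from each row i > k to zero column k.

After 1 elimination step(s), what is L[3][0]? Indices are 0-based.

[col 0] pivot -3
  R1 -= 4*R0 → (0, 2, -2, -4)  (L[1][0] := 4)
  R2 -= 3*R0 → (0, -6, 5, 16)  (L[2][0] := 3)
  R3 -= 4*R0 → (0, -8, 6, 21)  (L[3][0] := 4)

L[3][0] = 4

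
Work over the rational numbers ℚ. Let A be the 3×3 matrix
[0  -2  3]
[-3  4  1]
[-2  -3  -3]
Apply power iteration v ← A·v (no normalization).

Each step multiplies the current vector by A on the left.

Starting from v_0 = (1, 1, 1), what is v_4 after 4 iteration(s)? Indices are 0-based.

v_4 = (-125, 207, -423)

v_0 = (1, 1, 1).
v_1 = A·v_0 = (1, 2, -8).
v_2 = A·v_1 = (-28, -3, 16).
v_3 = A·v_2 = (54, 88, 17).
v_4 = A·v_3 = (-125, 207, -423).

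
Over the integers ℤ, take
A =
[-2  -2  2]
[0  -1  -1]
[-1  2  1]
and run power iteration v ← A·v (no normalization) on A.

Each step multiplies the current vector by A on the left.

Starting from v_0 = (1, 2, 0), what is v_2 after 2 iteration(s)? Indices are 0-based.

v_2 = (22, -1, 5)

v_0 = (1, 2, 0).
v_1 = A·v_0 = (-6, -2, 3).
v_2 = A·v_1 = (22, -1, 5).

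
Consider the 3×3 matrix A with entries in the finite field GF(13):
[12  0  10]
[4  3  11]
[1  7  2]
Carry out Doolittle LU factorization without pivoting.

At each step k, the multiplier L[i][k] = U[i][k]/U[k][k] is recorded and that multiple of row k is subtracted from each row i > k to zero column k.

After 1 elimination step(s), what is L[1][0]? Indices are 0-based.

[col 0] pivot 12
  R1 -= 9*R0 → (0, 3, 12)  (L[1][0] := 9)
  R2 -= 12*R0 → (0, 7, 12)  (L[2][0] := 12)

L[1][0] = 9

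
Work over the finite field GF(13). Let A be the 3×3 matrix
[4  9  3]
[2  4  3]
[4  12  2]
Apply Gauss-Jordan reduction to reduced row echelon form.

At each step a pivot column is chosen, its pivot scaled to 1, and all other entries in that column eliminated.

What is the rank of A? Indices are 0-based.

rank = 3

[1] R0 /= 4  ⇒  (1, 12, 4)
     R1 -= 2·R0  ⇒  (0, 6, 8)
     R2 -= 4·R0  ⇒  (0, 3, 12)
[2] R1 /= 6  ⇒  (0, 1, 10)
     R0 -= 12·R1  ⇒  (1, 0, 1)
     R2 -= 3·R1  ⇒  (0, 0, 8)
[3] R2 /= 8  ⇒  (0, 0, 1)
     R0 -= 1·R2  ⇒  (1, 0, 0)
     R1 -= 10·R2  ⇒  (0, 1, 0)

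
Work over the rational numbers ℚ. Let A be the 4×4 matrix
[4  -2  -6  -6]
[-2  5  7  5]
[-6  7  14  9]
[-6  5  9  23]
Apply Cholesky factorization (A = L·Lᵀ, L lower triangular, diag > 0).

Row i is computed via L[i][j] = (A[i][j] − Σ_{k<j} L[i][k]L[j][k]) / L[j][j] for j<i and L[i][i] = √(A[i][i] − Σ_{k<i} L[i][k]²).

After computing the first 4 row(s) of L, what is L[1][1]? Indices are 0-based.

Step 1: L[0][0] = √(4) = 2.
  L[1][0] = (-2) / L[0][0] = -1.
Step 2: L[1][1] = √(4) = 2.
  L[2][0] = (-6) / L[0][0] = -3.
  L[2][1] = (4) / L[1][1] = 2.
Step 3: L[2][2] = √(1) = 1.
  L[3][0] = (-6) / L[0][0] = -3.
  L[3][1] = (2) / L[1][1] = 1.
  L[3][2] = (-2) / L[2][2] = -2.
Step 4: L[3][3] = √(9) = 3.

L[1][1] = 2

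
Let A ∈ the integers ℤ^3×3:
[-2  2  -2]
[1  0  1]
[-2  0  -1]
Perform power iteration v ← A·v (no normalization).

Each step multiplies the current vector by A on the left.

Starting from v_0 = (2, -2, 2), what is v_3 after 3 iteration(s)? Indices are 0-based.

v_3 = (-184, 74, -118)

v_0 = (2, -2, 2).
v_1 = A·v_0 = (-12, 4, -6).
v_2 = A·v_1 = (44, -18, 30).
v_3 = A·v_2 = (-184, 74, -118).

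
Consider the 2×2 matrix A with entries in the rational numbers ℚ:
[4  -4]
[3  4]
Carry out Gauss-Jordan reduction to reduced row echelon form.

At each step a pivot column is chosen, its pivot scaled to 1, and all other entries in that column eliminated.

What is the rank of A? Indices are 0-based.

[1] R0 /= 4  ⇒  (1, -1)
     R1 -= 3·R0  ⇒  (0, 7)
[2] R1 /= 7  ⇒  (0, 1)
     R0 -= -1·R1  ⇒  (1, 0)

rank = 2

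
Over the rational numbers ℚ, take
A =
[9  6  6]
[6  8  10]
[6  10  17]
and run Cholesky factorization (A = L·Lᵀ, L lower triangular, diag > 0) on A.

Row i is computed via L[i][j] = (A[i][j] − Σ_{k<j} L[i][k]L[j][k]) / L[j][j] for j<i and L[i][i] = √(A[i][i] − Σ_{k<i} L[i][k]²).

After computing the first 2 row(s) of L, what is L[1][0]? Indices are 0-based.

Step 1: L[0][0] = √(9) = 3.
  L[1][0] = (6) / L[0][0] = 2.
Step 2: L[1][1] = √(4) = 2.

L[1][0] = 2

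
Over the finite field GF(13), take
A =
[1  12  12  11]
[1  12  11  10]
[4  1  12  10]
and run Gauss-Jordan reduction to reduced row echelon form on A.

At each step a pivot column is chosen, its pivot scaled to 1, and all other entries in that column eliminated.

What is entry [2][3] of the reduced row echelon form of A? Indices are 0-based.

pivot(0,0)=1: scale R0 → (1, 12, 12, 11)
  clear (1,0): R1 −= (1)R0 → (0, 0, 12, 12)
  clear (2,0): R2 −= (4)R0 → (0, 5, 3, 5)
pivot(1,1): swap R1↔R2
pivot(1,1)=5: scale R1 → (0, 1, 11, 1)
  clear (0,1): R0 −= (12)R1 → (1, 0, 10, 12)
pivot(2,2)=12: scale R2 → (0, 0, 1, 1)
  clear (0,2): R0 −= (10)R2 → (1, 0, 0, 2)
  clear (1,2): R1 −= (11)R2 → (0, 1, 0, 3)

M[2][3] = 1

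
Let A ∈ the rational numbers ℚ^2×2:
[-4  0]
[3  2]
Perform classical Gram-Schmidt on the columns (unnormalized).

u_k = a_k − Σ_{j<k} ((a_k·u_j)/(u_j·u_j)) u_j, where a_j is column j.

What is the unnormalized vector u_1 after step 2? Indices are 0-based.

Step 1: u_0 = a_0 = (-4, 3).
Step 2: u_1 = a_1 − (6/25)·u_0 = (24/25, 32/25).

u_1 = (24/25, 32/25)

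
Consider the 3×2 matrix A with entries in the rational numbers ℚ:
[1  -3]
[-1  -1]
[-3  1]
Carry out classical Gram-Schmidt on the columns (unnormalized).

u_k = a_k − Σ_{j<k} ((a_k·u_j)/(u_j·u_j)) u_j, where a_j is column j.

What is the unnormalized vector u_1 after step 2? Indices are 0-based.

Step 1: u_0 = a_0 = (1, -1, -3).
Step 2: u_1 = a_1 − (-5/11)·u_0 = (-28/11, -16/11, -4/11).

u_1 = (-28/11, -16/11, -4/11)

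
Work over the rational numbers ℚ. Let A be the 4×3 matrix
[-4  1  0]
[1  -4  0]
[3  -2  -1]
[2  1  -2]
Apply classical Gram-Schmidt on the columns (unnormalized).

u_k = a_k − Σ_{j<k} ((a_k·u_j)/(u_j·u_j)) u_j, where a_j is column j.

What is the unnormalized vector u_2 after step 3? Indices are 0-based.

Step 1: u_0 = a_0 = (-4, 1, 3, 2).
Step 2: u_1 = a_1 − (-2/5)·u_0 = (-3/5, -18/5, -4/5, 9/5).
Step 3: u_2 = a_2 − (-7/30)·u_0 − (-7/43)·u_1 = (-133/129, -91/258, -37/86, -160/129).

u_2 = (-133/129, -91/258, -37/86, -160/129)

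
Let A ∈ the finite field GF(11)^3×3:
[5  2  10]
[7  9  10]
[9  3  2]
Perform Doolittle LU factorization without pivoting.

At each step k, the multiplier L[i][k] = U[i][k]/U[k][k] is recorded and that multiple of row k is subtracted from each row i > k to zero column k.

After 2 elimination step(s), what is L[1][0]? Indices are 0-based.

[col 0] pivot 5
  R1 -= 8*R0 → (0, 4, 7)  (L[1][0] := 8)
  R2 -= 4*R0 → (0, 6, 6)  (L[2][0] := 4)
[col 1] pivot 4
  R2 -= 7*R1 → (0, 0, 1)  (L[2][1] := 7)

L[1][0] = 8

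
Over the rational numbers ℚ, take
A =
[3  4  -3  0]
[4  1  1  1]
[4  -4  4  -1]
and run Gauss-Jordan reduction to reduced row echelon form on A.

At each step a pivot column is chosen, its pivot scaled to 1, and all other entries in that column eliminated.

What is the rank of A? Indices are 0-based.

rank = 3

pivot(0,0)=3: scale R0 → (1, 4/3, -1, 0)
  clear (1,0): R1 −= (4)R0 → (0, -13/3, 5, 1)
  clear (2,0): R2 −= (4)R0 → (0, -28/3, 8, -1)
pivot(1,1)=-13/3: scale R1 → (0, 1, -15/13, -3/13)
  clear (0,1): R0 −= (4/3)R1 → (1, 0, 7/13, 4/13)
  clear (2,1): R2 −= (-28/3)R1 → (0, 0, -36/13, -41/13)
pivot(2,2)=-36/13: scale R2 → (0, 0, 1, 41/36)
  clear (0,2): R0 −= (7/13)R2 → (1, 0, 0, -11/36)
  clear (1,2): R1 −= (-15/13)R2 → (0, 1, 0, 13/12)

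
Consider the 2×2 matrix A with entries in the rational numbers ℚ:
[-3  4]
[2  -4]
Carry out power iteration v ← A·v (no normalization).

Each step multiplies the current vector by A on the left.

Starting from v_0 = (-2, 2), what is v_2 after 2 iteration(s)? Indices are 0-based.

v_0 = (-2, 2).
v_1 = A·v_0 = (14, -12).
v_2 = A·v_1 = (-90, 76).

v_2 = (-90, 76)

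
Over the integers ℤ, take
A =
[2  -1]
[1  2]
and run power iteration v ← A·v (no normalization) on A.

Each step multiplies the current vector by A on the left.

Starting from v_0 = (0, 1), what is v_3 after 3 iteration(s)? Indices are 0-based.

v_0 = (0, 1).
v_1 = A·v_0 = (-1, 2).
v_2 = A·v_1 = (-4, 3).
v_3 = A·v_2 = (-11, 2).

v_3 = (-11, 2)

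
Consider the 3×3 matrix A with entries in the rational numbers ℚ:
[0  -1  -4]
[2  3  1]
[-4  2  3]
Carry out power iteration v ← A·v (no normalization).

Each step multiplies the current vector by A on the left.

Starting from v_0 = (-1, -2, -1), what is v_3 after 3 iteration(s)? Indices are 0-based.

v_3 = (222, -63, -273)

v_0 = (-1, -2, -1).
v_1 = A·v_0 = (6, -9, -3).
v_2 = A·v_1 = (21, -18, -51).
v_3 = A·v_2 = (222, -63, -273).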